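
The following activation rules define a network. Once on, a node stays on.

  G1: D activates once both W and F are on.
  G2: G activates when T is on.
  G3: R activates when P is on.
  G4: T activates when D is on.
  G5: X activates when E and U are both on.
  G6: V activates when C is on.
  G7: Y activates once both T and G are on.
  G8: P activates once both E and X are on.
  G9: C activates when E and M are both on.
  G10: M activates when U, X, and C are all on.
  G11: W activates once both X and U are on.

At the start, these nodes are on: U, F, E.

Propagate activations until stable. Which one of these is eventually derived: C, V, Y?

Y

G5: E and U on → X on.
G11: X and U on → W on.
W and F are on, so D activates (G1).
G4: D on → T on.
G2: T on → G on.
G7: T and G on → Y on.
V would need C (G6), but C never turns on. C would need E and M (G9), but M never turns on.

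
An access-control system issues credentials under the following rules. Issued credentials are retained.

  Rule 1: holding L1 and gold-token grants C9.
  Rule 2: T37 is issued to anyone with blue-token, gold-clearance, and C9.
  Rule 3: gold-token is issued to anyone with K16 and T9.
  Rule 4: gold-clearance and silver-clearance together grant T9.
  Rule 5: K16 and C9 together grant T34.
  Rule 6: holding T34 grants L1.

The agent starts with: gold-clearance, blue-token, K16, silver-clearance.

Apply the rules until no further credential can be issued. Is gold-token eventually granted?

Holding gold-clearance and silver-clearance grants T9 (Rule 4).
Holding K16 and T9 grants gold-token (Rule 3).

Yes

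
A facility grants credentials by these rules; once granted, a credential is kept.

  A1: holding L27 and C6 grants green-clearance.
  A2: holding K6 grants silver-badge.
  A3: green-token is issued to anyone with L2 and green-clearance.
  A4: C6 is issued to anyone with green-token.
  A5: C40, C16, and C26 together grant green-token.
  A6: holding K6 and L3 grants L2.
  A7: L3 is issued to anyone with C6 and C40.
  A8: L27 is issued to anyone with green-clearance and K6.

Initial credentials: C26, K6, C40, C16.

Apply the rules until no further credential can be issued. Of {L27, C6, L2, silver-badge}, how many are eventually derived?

3

Holding K6 grants silver-badge (A2).
Holding C40, C16, and C26 grants green-token (A5).
Holding green-token grants C6 (A4).
Holding C6 and C40 grants L3 (A7).
Holding K6 and L3 grants L2 (A6).
L27 would need green-clearance and K6 (A8), but green-clearance is never granted.
C6: reached.
L2: reached.
silver-badge: reached.
Reached: C6, L2, and silver-badge — 3 of the 4.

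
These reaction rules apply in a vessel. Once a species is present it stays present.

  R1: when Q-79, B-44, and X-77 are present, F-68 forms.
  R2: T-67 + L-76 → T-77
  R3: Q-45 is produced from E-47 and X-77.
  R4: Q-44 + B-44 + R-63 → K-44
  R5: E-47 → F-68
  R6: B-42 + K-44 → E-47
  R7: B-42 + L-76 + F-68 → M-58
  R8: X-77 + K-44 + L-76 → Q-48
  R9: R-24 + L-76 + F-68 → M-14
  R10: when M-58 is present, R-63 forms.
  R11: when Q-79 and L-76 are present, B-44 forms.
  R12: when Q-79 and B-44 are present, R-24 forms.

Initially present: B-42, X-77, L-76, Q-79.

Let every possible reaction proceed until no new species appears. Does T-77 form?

T-77 would need T-67 and L-76 (R2), but T-67 never forms.

No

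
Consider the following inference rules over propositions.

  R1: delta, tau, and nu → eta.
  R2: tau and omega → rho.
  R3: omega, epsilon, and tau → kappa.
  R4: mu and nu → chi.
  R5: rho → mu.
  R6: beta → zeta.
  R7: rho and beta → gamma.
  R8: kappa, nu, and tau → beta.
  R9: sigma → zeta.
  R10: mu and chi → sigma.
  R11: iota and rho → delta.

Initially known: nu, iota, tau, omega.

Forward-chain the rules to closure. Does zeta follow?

Yes

tau and omega hold, so rho follows (R2).
rho holds, so mu follows (R5).
From mu and nu, R4 gives chi.
mu and chi hold, so sigma follows (R10).
sigma holds, so zeta follows (R9).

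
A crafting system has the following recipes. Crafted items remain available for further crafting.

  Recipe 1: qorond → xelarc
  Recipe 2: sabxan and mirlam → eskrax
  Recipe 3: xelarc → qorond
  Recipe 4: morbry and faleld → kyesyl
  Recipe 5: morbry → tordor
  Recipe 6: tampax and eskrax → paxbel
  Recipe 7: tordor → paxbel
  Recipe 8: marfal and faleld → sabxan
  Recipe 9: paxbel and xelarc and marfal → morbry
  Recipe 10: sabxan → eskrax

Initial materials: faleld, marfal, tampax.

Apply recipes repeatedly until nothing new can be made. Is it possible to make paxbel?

Using Recipe 8, marfal and faleld make sabxan.
sabxan → eskrax (Recipe 10).
Using Recipe 6, tampax and eskrax make paxbel.

Yes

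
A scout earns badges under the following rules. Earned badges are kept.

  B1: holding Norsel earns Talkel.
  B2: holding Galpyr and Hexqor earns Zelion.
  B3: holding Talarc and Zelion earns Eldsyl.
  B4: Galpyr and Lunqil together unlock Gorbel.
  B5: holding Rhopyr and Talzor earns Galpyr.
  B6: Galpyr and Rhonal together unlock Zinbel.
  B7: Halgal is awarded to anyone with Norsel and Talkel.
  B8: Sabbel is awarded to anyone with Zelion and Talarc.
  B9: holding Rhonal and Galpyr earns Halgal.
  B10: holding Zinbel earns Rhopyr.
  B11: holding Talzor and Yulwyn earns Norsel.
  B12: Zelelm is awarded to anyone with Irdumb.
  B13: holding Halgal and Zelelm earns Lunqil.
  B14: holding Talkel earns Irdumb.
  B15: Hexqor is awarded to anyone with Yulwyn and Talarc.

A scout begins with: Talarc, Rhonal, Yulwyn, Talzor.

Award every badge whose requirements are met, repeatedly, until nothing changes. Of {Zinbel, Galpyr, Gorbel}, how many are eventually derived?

Zinbel would need Galpyr and Rhonal (B6), but Galpyr is never earned.
Galpyr would need Rhopyr and Talzor (B5), but Rhopyr is never earned.
Gorbel would need Galpyr and Lunqil (B4), but Galpyr is never earned.
None of the 3 are reached.

0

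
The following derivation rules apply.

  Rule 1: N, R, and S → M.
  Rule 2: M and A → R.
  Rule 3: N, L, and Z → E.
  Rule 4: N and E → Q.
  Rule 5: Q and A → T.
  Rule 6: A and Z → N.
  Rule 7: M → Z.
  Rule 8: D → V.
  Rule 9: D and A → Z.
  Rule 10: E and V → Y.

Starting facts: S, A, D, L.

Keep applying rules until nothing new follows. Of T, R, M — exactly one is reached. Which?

From D and A, Rule 9 gives Z.
From A and Z, Rule 6 gives N.
From N, L, and Z, Rule 3 gives E.
N and E hold, so Q follows (Rule 4).
Q and A hold, so T follows (Rule 5).
R would need M and A (Rule 2), but M is never established. M would need N, R, and S (Rule 1), but R is never established.

T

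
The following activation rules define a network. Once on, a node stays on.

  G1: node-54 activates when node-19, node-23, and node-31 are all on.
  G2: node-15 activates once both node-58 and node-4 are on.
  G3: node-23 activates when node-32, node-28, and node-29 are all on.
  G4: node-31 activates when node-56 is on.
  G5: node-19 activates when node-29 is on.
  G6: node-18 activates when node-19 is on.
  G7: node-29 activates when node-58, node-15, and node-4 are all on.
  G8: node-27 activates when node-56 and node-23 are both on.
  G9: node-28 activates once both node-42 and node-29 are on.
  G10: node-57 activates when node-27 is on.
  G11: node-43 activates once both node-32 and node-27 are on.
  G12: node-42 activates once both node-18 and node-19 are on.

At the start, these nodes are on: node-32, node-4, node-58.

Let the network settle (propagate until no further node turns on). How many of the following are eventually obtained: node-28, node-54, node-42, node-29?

G2: node-58 and node-4 on → node-15 on.
G7: node-58, node-15, and node-4 on → node-29 on.
G5: node-29 on → node-19 on.
node-19 is on, so node-18 activates (G6).
node-18 and node-19 are on, so node-42 activates (G12).
G9: node-42 and node-29 on → node-28 on.
node-28: reached.
node-54 would need node-19, node-23, and node-31 (G1), but node-31 never turns on.
node-42: reached.
node-29: reached.
Reached: node-28, node-42, and node-29 — 3 of the 4.

3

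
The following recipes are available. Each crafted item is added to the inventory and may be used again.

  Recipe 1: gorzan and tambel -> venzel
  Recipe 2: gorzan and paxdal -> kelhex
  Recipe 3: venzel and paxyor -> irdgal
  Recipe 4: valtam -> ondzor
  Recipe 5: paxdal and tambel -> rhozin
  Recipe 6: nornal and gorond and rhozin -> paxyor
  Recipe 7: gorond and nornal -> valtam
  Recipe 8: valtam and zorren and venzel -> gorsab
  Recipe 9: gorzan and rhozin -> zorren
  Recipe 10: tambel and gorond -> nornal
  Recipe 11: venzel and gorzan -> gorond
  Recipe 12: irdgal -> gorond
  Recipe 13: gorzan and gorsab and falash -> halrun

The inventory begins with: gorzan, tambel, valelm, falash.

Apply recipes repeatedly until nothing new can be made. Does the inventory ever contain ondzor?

Yes

Using Recipe 1, gorzan and tambel make venzel.
venzel and gorzan -> gorond (Recipe 11).
Using Recipe 10, tambel and gorond make nornal.
Using Recipe 7, gorond and nornal make valtam.
valtam -> ondzor (Recipe 4).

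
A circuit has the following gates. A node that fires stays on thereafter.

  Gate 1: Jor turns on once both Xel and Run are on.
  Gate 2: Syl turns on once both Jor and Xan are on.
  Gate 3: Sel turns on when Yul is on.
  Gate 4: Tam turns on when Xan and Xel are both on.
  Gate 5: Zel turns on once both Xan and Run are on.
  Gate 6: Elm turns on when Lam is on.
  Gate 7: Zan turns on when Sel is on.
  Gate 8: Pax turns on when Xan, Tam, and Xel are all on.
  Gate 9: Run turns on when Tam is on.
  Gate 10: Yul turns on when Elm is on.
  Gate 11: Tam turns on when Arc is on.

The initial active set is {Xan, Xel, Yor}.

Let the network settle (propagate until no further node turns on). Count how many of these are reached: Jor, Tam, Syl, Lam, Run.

Gate 4: Xan and Xel on → Tam on.
Gate 9: Tam on → Run on.
Gate 1: Xel and Run on → Jor on.
Gate 2: Jor and Xan on → Syl on.
Jor: reached.
Tam: reached.
Syl: reached.
No rule produces Lam, and it is not given.
Run: reached.
Reached: Jor, Tam, Syl, and Run — 4 of the 5.

4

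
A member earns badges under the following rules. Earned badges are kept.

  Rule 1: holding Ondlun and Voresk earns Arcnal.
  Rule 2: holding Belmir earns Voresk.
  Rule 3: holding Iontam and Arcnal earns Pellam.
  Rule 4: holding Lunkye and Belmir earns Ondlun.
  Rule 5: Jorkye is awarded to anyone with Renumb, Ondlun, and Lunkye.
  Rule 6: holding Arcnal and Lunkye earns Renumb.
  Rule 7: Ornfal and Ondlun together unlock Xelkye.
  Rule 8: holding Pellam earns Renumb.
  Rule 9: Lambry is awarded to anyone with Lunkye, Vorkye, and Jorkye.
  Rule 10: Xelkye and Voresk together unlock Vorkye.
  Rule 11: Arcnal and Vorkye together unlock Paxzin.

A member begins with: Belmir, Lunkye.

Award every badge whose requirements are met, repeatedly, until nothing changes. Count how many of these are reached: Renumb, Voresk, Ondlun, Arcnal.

With Belmir, Voresk is earned (Rule 2).
With Lunkye and Belmir, Ondlun is earned (Rule 4).
With Ondlun and Voresk, Arcnal is earned (Rule 1).
With Arcnal and Lunkye, Renumb is earned (Rule 6).
Renumb: reached.
Voresk: reached.
Ondlun: reached.
Arcnal: reached.
All 4 are reached.

4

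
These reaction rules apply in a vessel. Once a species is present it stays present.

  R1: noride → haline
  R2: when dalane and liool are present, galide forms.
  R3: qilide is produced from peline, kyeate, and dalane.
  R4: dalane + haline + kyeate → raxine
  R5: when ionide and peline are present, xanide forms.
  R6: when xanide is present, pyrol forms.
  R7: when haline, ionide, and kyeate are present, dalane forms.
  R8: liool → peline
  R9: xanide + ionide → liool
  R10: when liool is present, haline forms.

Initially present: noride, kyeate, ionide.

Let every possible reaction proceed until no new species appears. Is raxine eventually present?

Yes

noride present → haline forms (R1).
haline, ionide, and kyeate present → dalane forms (R7).
dalane, haline, and kyeate present → raxine forms (R4).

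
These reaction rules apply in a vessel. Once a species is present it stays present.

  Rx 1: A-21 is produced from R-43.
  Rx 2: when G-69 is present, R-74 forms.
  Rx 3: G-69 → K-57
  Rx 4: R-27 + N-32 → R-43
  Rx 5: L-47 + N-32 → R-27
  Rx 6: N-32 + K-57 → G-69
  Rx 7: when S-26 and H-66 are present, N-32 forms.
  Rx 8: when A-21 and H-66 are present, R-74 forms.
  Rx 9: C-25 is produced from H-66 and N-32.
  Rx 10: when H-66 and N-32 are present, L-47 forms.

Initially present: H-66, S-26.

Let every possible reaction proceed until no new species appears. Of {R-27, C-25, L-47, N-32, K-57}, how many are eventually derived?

S-26 and H-66 present → N-32 forms (Rx 7).
H-66 and N-32 present → L-47 forms (Rx 10).
H-66 and N-32 present → C-25 forms (Rx 9).
L-47 and N-32 present → R-27 forms (Rx 5).
R-27: reached.
C-25: reached.
L-47: reached.
N-32: reached.
K-57 would need G-69 (Rx 3), but G-69 never forms.
Reached: R-27, C-25, L-47, and N-32 — 4 of the 5.

4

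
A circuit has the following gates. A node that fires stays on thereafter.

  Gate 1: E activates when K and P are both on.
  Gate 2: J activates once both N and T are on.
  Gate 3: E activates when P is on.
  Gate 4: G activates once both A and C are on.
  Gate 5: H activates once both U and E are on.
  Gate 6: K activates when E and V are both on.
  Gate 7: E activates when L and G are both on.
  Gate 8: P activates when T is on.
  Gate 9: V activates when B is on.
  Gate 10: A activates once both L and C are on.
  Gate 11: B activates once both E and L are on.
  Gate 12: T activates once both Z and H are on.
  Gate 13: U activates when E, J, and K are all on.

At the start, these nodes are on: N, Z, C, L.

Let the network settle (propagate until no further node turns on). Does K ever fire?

Gate 10: L and C on → A on.
A and C are on, so G activates (Gate 4).
L and G are on, so E activates (Gate 7).
Gate 11: E and L on → B on.
Gate 9: B on → V on.
Gate 6: E and V on → K on.

Yes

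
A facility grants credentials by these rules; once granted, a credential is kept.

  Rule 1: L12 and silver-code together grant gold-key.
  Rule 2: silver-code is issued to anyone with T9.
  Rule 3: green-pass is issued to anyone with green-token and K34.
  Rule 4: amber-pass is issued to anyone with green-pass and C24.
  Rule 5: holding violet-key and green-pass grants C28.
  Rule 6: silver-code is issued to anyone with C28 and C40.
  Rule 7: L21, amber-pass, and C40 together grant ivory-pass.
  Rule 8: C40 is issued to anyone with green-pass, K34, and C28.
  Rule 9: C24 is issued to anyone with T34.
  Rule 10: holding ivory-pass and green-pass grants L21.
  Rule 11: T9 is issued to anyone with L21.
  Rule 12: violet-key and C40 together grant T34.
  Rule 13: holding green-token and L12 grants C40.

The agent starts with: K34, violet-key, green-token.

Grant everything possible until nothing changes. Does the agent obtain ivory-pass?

No

ivory-pass would need L21, amber-pass, and C40 (Rule 7), but L21 is never granted.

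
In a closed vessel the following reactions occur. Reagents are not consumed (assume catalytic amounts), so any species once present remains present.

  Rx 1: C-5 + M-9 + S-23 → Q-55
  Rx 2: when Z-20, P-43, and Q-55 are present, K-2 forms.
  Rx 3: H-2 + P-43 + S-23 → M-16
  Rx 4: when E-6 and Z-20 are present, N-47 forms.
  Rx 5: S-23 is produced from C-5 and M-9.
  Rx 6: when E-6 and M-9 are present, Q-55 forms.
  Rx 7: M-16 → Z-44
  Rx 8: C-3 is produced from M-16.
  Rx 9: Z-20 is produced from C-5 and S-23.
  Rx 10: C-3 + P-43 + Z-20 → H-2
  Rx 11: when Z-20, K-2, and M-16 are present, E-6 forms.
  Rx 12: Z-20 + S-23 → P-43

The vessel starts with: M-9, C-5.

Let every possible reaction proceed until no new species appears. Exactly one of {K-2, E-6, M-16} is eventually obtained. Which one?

K-2

C-5 and M-9 present → S-23 forms (Rx 5).
C-5 and S-23 present → Z-20 forms (Rx 9).
C-5, M-9, and S-23 present → Q-55 forms (Rx 1).
Z-20 and S-23 present → P-43 forms (Rx 12).
Z-20, P-43, and Q-55 present → K-2 forms (Rx 2).
M-16 would need H-2, P-43, and S-23 (Rx 3), but H-2 never forms. E-6 would need Z-20, K-2, and M-16 (Rx 11), but M-16 never forms.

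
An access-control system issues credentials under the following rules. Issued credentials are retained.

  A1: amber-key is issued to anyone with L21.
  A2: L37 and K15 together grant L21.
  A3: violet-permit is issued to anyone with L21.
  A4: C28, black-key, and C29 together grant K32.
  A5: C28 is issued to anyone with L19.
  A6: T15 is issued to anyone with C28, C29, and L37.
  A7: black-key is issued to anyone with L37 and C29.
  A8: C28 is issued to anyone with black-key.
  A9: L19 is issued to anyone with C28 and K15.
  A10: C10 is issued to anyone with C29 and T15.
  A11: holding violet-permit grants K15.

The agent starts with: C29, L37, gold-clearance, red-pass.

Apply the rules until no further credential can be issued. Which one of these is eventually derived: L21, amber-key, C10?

C10

Holding L37 and C29 grants black-key (A7).
Holding black-key grants C28 (A8).
Holding C28, C29, and L37 grants T15 (A6).
Holding C29 and T15 grants C10 (A10).
amber-key would need L21 (A1), but L21 is never granted. L21 would need L37 and K15 (A2), but K15 is never granted.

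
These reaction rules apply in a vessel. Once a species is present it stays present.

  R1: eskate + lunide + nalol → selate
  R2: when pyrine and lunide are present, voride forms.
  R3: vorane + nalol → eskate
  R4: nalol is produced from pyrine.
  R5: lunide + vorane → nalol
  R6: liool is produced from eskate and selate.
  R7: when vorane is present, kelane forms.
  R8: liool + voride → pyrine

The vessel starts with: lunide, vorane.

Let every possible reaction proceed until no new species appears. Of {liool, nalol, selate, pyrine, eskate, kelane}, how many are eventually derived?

5

lunide and vorane present → nalol forms (R5).
vorane present → kelane forms (R7).
vorane and nalol present → eskate forms (R3).
eskate, lunide, and nalol present → selate forms (R1).
eskate and selate present → liool forms (R6).
liool: reached.
nalol: reached.
selate: reached.
pyrine would need liool and voride (R8), but voride never forms.
eskate: reached.
kelane: reached.
Reached: liool, nalol, selate, eskate, and kelane — 5 of the 6.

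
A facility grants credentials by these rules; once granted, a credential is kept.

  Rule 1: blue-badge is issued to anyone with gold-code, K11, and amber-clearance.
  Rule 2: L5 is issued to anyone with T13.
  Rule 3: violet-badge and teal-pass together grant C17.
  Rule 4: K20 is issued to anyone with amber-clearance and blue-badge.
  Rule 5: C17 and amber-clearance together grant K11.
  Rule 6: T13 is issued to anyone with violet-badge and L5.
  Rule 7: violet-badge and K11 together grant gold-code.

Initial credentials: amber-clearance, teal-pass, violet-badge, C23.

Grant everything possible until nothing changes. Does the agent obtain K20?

Yes

Holding violet-badge and teal-pass grants C17 (Rule 3).
Holding C17 and amber-clearance grants K11 (Rule 5).
Holding violet-badge and K11 grants gold-code (Rule 7).
Holding gold-code, K11, and amber-clearance grants blue-badge (Rule 1).
Holding amber-clearance and blue-badge grants K20 (Rule 4).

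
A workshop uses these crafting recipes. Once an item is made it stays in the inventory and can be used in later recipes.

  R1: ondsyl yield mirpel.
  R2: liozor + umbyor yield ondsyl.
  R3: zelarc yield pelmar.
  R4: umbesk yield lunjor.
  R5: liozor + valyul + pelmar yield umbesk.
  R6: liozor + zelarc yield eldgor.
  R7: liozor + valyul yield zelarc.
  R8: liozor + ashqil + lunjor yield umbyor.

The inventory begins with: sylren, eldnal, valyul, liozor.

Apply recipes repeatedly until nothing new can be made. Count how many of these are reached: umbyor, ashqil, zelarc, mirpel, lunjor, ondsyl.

liozor + valyul → zelarc (R7).
Using R3, zelarc makes pelmar.
liozor + valyul + pelmar → umbesk (R5).
umbesk → lunjor (R4).
umbyor would need liozor, ashqil, and lunjor (R8), but ashqil is never obtained.
No rule produces ashqil, and it is not given.
zelarc: reached.
mirpel would need ondsyl (R1), but ondsyl is never obtained.
lunjor: reached.
ondsyl would need liozor and umbyor (R2), but umbyor is never obtained.
Reached: zelarc and lunjor — 2 of the 6.

2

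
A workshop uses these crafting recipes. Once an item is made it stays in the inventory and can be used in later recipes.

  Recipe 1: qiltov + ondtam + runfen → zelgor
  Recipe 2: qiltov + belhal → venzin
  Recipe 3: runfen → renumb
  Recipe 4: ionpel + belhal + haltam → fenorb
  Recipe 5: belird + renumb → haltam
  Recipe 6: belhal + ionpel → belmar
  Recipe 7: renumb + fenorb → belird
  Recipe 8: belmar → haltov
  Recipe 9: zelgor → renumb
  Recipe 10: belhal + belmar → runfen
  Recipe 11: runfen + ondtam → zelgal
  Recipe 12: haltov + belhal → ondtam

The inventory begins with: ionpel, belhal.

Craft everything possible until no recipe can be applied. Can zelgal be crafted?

Yes

belhal + ionpel → belmar (Recipe 6).
belhal + belmar → runfen (Recipe 10).
Using Recipe 8, belmar makes haltov.
haltov + belhal → ondtam (Recipe 12).
runfen + ondtam → zelgal (Recipe 11).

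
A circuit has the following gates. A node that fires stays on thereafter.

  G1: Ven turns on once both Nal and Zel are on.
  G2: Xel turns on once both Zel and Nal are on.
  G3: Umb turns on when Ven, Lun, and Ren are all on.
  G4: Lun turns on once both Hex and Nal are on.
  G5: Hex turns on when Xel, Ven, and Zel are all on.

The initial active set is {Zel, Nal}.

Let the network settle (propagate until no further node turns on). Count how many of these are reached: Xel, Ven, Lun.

3

G1: Nal and Zel on → Ven on.
Zel and Nal are on, so Xel turns on (G2).
G5: Xel, Ven, and Zel on → Hex on.
G4: Hex and Nal on → Lun on.
Xel: reached.
Ven: reached.
Lun: reached.
All 3 are reached.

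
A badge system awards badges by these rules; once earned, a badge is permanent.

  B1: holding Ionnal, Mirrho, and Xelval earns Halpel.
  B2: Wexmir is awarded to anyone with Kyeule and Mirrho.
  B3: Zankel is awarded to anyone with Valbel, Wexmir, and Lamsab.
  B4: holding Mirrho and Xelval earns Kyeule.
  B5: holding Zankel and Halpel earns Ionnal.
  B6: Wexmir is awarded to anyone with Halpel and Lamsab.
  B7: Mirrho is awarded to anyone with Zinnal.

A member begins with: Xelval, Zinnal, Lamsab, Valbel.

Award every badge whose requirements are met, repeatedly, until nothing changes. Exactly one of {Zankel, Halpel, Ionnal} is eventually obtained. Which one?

With Zinnal, Mirrho is earned (B7).
With Mirrho and Xelval, Kyeule is earned (B4).
With Kyeule and Mirrho, Wexmir is earned (B2).
With Valbel, Wexmir, and Lamsab, Zankel is earned (B3).
Halpel would need Ionnal, Mirrho, and Xelval (B1), but Ionnal is never earned. Ionnal would need Zankel and Halpel (B5), but Halpel is never earned.

Zankel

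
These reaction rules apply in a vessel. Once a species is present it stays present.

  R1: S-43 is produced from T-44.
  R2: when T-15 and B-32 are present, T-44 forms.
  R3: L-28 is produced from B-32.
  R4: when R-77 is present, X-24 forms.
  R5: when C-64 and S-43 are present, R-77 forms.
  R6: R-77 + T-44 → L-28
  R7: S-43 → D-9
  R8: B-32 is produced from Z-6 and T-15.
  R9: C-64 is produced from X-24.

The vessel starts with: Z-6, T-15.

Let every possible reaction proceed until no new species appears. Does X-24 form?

No

X-24 would need R-77 (R4), but R-77 never forms.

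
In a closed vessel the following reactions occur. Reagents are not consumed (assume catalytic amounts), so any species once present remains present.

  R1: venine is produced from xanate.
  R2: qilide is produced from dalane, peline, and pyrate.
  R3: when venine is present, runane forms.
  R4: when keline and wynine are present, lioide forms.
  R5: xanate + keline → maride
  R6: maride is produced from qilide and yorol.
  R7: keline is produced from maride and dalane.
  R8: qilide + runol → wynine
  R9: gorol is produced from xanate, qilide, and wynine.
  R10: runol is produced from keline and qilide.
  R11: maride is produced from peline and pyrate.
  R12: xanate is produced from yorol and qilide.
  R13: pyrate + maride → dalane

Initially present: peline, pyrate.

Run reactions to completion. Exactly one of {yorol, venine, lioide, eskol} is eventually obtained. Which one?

lioide

peline and pyrate present → maride forms (R11).
pyrate and maride present → dalane forms (R13).
maride and dalane present → keline forms (R7).
dalane, peline, and pyrate present → qilide forms (R2).
keline and qilide present → runol forms (R10).
qilide and runol present → wynine forms (R8).
keline and wynine present → lioide forms (R4).
venine would need xanate (R1), but xanate never forms. No rule produces yorol, and it is not given. No rule produces eskol, and it is not given.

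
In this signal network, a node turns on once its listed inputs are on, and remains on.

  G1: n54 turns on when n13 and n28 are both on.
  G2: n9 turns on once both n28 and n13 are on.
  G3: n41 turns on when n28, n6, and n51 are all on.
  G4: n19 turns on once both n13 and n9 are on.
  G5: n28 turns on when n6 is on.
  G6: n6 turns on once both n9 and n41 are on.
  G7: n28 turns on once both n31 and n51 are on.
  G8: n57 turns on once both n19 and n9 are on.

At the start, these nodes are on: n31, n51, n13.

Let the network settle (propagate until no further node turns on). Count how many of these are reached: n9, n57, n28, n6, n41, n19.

n31 and n51 are on, so n28 turns on (G7).
G2: n28 and n13 on → n9 on.
G4: n13 and n9 on → n19 on.
n19 and n9 are on, so n57 turns on (G8).
n9: reached.
n57: reached.
n28: reached.
n6 would need n9 and n41 (G6), but n41 never turns on.
n41 would need n28, n6, and n51 (G3), but n6 never turns on.
n19: reached.
Reached: n9, n57, n28, and n19 — 4 of the 6.

4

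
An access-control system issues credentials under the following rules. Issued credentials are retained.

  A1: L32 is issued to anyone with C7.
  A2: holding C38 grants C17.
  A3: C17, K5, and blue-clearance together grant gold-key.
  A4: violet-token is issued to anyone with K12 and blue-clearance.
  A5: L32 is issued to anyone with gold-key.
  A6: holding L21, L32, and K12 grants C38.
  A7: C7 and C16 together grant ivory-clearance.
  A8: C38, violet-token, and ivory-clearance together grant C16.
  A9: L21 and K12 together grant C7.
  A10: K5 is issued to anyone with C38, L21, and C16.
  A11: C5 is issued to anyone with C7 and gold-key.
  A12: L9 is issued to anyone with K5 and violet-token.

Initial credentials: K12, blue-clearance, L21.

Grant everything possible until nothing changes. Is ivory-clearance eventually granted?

No

ivory-clearance would need C7 and C16 (A7), but C16 is never granted.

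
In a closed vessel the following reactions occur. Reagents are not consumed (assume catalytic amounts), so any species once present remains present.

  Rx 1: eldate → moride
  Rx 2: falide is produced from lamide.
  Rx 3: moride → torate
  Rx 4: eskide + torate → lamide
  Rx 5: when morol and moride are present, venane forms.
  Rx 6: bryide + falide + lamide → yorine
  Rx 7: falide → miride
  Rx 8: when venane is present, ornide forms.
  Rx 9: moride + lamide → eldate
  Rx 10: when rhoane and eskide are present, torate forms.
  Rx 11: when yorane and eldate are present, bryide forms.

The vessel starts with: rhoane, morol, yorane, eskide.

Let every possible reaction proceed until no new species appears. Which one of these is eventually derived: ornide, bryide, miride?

rhoane and eskide present → torate forms (Rx 10).
eskide and torate present → lamide forms (Rx 4).
lamide present → falide forms (Rx 2).
falide present → miride forms (Rx 7).
bryide would need yorane and eldate (Rx 11), but eldate never forms. ornide would need venane (Rx 8), but venane never forms.

miride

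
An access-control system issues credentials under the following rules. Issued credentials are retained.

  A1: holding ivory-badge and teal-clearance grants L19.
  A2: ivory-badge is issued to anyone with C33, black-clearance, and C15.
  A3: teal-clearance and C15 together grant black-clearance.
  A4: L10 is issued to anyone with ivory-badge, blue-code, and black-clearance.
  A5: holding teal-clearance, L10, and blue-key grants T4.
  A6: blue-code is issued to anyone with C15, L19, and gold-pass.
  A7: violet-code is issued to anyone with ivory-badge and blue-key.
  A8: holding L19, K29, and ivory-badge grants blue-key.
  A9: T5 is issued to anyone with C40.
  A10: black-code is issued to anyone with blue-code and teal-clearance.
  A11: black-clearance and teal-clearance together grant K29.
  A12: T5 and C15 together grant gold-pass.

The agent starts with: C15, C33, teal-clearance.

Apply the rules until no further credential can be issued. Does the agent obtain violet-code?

Holding teal-clearance and C15 grants black-clearance (A3).
Holding C33, black-clearance, and C15 grants ivory-badge (A2).
Holding black-clearance and teal-clearance grants K29 (A11).
Holding ivory-badge and teal-clearance grants L19 (A1).
Holding L19, K29, and ivory-badge grants blue-key (A8).
Holding ivory-badge and blue-key grants violet-code (A7).

Yes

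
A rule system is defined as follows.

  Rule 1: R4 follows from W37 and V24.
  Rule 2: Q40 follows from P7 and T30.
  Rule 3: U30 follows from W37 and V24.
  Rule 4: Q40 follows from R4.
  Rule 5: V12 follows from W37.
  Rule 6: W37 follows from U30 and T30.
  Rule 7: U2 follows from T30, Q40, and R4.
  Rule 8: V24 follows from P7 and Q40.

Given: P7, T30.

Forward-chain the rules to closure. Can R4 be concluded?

R4 would need W37 and V24 (Rule 1), but W37 is never established.

No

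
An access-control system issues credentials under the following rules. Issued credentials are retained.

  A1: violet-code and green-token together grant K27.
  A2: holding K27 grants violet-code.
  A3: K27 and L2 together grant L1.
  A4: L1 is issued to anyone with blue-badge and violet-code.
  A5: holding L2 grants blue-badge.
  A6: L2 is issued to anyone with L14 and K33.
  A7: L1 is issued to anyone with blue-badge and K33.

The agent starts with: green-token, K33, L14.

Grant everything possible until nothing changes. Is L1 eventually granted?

Holding L14 and K33 grants L2 (A6).
Holding L2 grants blue-badge (A5).
Holding blue-badge and K33 grants L1 (A7).

Yes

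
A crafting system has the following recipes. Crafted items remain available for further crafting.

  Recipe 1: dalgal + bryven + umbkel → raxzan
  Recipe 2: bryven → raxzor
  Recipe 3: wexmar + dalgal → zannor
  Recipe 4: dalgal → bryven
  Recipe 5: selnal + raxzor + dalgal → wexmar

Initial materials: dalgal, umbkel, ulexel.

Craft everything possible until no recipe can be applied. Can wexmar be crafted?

No

wexmar would need selnal, raxzor, and dalgal (Recipe 5), but selnal is never obtained.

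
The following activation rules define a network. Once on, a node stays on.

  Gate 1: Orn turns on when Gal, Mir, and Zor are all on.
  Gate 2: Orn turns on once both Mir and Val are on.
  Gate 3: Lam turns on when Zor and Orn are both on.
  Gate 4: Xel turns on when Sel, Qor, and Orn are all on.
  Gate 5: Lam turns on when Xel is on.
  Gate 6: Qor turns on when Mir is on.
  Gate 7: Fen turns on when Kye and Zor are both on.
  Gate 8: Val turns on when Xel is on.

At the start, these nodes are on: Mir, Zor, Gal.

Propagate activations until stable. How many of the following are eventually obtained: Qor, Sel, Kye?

1

Gate 6: Mir on → Qor on.
Qor: reached.
No rule produces Sel, and it is not given.
No rule produces Kye, and it is not given.
Reached: Qor — 1 of the 3.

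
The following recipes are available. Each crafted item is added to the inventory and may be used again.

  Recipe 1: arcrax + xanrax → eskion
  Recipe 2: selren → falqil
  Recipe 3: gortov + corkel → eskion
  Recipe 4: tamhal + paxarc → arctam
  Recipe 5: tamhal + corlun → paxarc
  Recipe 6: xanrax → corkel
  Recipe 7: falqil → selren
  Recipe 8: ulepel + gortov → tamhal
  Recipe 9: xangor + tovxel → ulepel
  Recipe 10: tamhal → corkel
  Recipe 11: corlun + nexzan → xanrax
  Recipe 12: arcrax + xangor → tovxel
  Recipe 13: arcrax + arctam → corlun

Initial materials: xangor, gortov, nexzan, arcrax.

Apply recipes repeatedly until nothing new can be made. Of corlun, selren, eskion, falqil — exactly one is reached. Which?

arcrax + xangor → tovxel (Recipe 12).
Using Recipe 9, xangor and tovxel make ulepel.
Using Recipe 8, ulepel and gortov make tamhal.
tamhal → corkel (Recipe 10).
Using Recipe 3, gortov and corkel make eskion.
corlun would need arcrax and arctam (Recipe 13), but arctam is never obtained. selren would need falqil (Recipe 7), but falqil is never obtained. falqil would need selren (Recipe 2), but selren is never obtained.

eskion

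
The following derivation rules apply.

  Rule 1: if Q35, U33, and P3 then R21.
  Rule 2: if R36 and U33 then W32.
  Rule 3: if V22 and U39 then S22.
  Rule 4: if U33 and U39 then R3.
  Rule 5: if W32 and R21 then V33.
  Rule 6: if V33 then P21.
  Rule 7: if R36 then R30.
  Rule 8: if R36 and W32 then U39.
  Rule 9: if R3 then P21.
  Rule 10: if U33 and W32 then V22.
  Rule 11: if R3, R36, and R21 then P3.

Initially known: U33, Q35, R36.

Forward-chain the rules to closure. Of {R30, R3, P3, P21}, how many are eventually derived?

R36 holds, so R30 follows (Rule 7).
From R36 and U33, Rule 2 gives W32.
R36 and W32 hold, so U39 follows (Rule 8).
From U33 and U39, Rule 4 gives R3.
R3 holds, so P21 follows (Rule 9).
R30: reached.
R3: reached.
P3 would need R3, R36, and R21 (Rule 11), but R21 is never established.
P21: reached.
Reached: R30, R3, and P21 — 3 of the 4.

3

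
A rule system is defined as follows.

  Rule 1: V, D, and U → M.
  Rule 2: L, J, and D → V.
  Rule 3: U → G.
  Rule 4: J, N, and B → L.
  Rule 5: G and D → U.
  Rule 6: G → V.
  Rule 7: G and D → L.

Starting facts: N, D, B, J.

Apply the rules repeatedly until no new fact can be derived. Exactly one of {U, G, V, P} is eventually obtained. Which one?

J, N, and B hold, so L follows (Rule 4).
From L, J, and D, Rule 2 gives V.
No rule produces P, and it is not given. G would need U (Rule 3), but U is never established. U would need G and D (Rule 5), but G is never established.

V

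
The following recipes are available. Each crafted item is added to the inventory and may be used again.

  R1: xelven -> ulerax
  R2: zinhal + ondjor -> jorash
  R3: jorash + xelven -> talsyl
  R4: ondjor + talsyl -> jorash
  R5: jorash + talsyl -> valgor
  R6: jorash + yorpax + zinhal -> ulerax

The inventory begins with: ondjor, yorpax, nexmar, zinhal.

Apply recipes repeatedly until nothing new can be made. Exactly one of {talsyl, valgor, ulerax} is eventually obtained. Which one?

ulerax

Using R2, zinhal and ondjor make jorash.
jorash + yorpax + zinhal -> ulerax (R6).
talsyl would need jorash and xelven (R3), but xelven is never obtained. valgor would need jorash and talsyl (R5), but talsyl is never obtained.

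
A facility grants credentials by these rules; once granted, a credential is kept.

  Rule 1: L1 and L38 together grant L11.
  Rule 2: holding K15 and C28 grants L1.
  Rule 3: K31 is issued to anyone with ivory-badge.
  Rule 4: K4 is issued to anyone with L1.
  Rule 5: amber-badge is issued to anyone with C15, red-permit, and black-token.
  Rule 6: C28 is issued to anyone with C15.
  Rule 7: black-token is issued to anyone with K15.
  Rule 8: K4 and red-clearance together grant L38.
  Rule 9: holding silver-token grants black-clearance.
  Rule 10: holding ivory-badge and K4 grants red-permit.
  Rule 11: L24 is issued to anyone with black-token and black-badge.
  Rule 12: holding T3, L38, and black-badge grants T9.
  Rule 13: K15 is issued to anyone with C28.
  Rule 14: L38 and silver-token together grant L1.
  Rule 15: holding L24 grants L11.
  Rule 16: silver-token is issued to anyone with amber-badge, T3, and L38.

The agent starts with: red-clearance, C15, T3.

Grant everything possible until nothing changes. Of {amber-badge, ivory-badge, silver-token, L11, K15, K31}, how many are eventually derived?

Holding C15 grants C28 (Rule 6).
Holding C28 grants K15 (Rule 13).
Holding K15 and C28 grants L1 (Rule 2).
Holding L1 grants K4 (Rule 4).
Holding K4 and red-clearance grants L38 (Rule 8).
Holding L1 and L38 grants L11 (Rule 1).
amber-badge would need C15, red-permit, and black-token (Rule 5), but red-permit is never granted.
No rule produces ivory-badge, and it is not given.
silver-token would need amber-badge, T3, and L38 (Rule 16), but amber-badge is never granted.
L11: reached.
K15: reached.
K31 would need ivory-badge (Rule 3), but ivory-badge is never granted.
Reached: L11 and K15 — 2 of the 6.

2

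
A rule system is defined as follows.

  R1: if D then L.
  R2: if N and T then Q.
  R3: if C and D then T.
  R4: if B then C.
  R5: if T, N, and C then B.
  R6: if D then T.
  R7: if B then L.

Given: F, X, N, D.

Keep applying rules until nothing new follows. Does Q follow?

From D, R6 gives T.
From N and T, R2 gives Q.

Yes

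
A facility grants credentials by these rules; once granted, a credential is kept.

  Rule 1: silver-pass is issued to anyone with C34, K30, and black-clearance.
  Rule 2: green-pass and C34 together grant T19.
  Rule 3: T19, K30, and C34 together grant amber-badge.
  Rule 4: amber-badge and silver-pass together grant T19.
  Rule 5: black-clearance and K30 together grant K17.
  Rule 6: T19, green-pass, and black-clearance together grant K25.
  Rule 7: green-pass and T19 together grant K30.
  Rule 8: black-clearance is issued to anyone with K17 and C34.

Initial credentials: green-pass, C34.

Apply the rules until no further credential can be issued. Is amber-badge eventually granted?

Holding green-pass and C34 grants T19 (Rule 2).
Holding green-pass and T19 grants K30 (Rule 7).
Holding T19, K30, and C34 grants amber-badge (Rule 3).

Yes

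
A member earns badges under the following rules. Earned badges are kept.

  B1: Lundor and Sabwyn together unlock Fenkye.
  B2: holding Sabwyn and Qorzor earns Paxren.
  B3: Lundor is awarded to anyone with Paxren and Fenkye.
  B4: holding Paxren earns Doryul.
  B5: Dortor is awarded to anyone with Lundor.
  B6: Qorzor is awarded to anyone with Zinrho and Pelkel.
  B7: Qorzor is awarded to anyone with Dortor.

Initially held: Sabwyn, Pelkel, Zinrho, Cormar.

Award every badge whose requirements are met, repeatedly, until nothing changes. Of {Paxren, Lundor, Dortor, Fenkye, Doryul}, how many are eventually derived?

With Zinrho and Pelkel, Qorzor is earned (B6).
With Sabwyn and Qorzor, Paxren is earned (B2).
With Paxren, Doryul is earned (B4).
Paxren: reached.
Lundor would need Paxren and Fenkye (B3), but Fenkye is never earned.
Dortor would need Lundor (B5), but Lundor is never earned.
Fenkye would need Lundor and Sabwyn (B1), but Lundor is never earned.
Doryul: reached.
Reached: Paxren and Doryul — 2 of the 5.

2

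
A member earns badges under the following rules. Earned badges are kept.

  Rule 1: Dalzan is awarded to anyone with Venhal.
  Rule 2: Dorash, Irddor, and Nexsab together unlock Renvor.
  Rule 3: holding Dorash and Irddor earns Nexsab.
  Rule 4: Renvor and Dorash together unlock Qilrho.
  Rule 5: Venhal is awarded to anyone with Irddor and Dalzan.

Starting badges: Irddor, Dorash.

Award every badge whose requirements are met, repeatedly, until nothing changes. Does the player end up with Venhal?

No

Venhal would need Irddor and Dalzan (Rule 5), but Dalzan is never earned.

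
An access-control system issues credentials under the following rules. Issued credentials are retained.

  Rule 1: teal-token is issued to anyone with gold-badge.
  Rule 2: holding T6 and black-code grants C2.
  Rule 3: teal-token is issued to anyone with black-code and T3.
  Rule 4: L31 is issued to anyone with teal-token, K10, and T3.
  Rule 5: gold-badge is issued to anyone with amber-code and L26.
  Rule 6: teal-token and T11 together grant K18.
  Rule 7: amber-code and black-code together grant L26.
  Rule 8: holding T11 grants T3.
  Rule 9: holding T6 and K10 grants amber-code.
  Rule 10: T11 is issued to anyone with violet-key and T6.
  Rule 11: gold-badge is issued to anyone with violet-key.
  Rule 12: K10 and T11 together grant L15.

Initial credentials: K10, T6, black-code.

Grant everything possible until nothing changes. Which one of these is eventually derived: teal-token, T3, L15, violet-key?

teal-token

Holding T6 and K10 grants amber-code (Rule 9).
Holding amber-code and black-code grants L26 (Rule 7).
Holding amber-code and L26 grants gold-badge (Rule 5).
Holding gold-badge grants teal-token (Rule 1).
T3 would need T11 (Rule 8), but T11 is never granted. L15 would need K10 and T11 (Rule 12), but T11 is never granted. No rule produces violet-key, and it is not given.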